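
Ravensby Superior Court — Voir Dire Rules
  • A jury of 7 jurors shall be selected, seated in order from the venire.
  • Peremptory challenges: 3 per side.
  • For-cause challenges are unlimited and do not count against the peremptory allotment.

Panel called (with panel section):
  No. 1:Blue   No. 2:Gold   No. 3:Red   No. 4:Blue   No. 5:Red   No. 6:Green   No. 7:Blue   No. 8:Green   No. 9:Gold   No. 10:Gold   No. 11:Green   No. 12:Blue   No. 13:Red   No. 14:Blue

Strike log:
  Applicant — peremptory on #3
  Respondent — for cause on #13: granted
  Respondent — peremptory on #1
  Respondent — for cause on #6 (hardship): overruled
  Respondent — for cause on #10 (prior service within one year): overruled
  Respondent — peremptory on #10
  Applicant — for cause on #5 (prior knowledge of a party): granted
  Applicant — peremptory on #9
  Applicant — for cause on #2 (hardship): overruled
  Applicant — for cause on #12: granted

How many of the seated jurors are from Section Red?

0

Removed: #1, #3, #5, #9, #10, #12, #13.
Seated jurors 1–7: #2, #4, #6, #7, #8, #11, #14.
None of those are in Section Red → 0.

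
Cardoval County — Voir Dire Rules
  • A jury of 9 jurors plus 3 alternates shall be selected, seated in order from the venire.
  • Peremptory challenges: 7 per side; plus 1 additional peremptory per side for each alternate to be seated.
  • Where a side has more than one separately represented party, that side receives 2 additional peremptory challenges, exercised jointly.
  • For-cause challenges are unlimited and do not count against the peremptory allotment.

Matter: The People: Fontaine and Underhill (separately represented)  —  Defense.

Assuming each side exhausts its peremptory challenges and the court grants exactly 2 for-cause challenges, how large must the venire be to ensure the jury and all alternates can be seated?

36

Seats to fill: 9 + 3 alternates = 12.
Peremptories — The People: 7 + 1×3 + 2 = 12; Defense: 7 + 1×3 = 10; total 22.
For-cause removals: 2.
Minimum venire: 12 + 22 + 2 = 36.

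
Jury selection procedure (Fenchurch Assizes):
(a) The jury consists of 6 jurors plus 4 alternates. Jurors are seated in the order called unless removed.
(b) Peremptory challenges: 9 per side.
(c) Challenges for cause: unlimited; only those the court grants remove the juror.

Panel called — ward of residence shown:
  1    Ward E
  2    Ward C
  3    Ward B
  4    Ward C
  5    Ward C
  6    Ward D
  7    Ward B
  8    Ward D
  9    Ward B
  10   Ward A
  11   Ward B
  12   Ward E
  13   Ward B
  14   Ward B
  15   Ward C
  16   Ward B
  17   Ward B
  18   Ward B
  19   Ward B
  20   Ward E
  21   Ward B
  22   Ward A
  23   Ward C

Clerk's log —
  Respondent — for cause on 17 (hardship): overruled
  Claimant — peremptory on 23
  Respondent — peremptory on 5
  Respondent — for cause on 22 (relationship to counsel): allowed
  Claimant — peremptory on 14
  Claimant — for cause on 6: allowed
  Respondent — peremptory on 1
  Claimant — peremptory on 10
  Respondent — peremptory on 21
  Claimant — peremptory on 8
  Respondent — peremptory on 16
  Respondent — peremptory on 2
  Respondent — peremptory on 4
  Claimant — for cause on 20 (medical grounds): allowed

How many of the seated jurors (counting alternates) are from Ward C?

Removed: #1, #2, #4, #5, #6, #8, #10, #14, #16, #20, #21, #22, #23.
Seated (10 incl. alternates): #3, #7, #9, #11, #12, #13, #15, #17, #18, #19.
Of those, in Ward C: #15 → 1.

1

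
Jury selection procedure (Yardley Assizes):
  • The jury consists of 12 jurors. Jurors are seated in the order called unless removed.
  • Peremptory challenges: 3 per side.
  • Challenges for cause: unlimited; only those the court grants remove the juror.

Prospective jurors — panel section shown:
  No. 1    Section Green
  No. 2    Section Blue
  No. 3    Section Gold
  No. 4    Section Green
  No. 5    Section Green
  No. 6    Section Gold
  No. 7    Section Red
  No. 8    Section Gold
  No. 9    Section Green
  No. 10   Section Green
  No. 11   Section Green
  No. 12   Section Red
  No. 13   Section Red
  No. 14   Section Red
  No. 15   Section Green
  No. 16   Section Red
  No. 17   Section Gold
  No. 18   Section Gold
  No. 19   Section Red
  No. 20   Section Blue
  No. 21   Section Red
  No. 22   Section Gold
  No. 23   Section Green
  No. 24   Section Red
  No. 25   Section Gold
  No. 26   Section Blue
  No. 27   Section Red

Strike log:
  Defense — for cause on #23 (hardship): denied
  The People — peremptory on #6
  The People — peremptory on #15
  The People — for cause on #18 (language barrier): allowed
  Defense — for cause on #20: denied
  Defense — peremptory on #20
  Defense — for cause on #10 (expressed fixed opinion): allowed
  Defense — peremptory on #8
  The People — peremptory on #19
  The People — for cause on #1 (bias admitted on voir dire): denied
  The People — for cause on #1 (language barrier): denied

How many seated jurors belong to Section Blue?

1

Removed: #6, #8, #10, #15, #18, #19, #20.
Seated jurors 1–12: #1, #2, #3, #4, #5, #7, #9, #11, #12, #13, #14, #16.
Of those, in Section Blue: #2 → 1.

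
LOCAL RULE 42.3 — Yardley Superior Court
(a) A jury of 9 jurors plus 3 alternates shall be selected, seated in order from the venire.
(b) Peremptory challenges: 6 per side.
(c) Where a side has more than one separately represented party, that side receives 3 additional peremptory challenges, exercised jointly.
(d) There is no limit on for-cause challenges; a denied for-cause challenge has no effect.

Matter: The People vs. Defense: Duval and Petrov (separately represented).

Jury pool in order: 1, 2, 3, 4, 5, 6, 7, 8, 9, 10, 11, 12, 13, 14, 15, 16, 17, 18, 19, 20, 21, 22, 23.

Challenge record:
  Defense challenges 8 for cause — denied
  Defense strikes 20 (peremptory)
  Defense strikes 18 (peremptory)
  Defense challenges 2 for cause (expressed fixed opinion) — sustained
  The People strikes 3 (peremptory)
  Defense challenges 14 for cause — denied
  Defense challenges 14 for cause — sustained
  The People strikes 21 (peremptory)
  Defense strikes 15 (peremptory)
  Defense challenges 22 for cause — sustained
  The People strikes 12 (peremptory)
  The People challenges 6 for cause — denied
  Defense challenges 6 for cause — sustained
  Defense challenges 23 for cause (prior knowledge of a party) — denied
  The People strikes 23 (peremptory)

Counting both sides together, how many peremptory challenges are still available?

The People allotment: 6. Defense allotment: 6 base + 3 multi-party = 9.
The People peremptories used: #3, #21, #12, #23 — 4 (the for-cause on #6 doesn't count).
Defense peremptories used: #20, #18, #15 — 3 (for-cause on #8, #2, #14, #14, #22, #6, #23 don't count).
Remaining: (6 − 4) + (9 − 3) = 8.

8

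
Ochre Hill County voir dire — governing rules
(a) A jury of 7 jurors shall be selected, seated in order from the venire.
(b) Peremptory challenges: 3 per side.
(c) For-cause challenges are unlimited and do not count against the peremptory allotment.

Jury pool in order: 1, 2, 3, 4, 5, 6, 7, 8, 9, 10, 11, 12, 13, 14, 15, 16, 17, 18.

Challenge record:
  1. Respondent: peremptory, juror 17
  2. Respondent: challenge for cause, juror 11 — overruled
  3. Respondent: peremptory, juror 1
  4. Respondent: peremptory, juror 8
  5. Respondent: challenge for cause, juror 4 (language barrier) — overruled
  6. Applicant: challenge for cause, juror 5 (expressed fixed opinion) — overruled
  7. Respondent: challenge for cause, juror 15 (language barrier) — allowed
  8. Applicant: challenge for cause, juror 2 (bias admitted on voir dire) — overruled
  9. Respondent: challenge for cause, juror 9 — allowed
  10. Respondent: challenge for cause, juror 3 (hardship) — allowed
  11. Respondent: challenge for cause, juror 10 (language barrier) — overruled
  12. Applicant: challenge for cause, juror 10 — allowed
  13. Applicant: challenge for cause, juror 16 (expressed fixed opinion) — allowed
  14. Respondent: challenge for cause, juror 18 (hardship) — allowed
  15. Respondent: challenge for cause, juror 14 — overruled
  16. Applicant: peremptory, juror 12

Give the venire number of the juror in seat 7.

13

Removed: #1, #3, #8, #9, #10, #12, #15, #16, #17, #18. (#2, #4, #5, #11, #14 stay — for-cause denied.)
Seating in order: seats 1–7 → #2, #4, #5, #6, #7, #11, #13.
So seat 7 is #13.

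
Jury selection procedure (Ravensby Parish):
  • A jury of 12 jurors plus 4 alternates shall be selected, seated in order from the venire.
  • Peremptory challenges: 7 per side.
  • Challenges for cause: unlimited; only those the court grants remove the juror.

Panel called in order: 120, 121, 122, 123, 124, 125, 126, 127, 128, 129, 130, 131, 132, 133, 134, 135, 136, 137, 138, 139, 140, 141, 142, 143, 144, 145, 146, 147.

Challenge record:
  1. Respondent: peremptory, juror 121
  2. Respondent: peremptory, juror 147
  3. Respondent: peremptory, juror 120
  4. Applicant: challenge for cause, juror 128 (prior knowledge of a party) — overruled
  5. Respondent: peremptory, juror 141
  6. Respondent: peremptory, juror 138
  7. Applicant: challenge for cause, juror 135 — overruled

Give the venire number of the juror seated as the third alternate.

136

Removed: #120, #121, #138, #141, #147. (#128, #135 stay — for-cause denied.)
Filling seats in venire order through position 15: #122, #123, #124, #125, #126, #127, #128, #129, #130, #131, #132, #133, #134, #135, #136.
So alternate 3 is #136.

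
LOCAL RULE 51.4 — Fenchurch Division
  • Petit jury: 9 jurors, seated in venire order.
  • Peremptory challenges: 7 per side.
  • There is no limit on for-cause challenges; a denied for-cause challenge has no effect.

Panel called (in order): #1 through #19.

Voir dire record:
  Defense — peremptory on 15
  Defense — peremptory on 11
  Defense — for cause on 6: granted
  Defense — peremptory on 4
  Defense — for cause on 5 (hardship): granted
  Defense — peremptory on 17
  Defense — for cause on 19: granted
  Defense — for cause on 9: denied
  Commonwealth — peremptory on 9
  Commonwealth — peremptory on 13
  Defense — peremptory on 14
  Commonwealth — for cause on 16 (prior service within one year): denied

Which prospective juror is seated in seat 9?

18

Removed: #4, #5, #6, #9, #11, #13, #14, #15, #17, #19. (#16 stays — for-cause denied.)
Seating in order: seats 1–9 → #1, #2, #3, #7, #8, #10, #12, #16, #18.
So seat 9 is #18.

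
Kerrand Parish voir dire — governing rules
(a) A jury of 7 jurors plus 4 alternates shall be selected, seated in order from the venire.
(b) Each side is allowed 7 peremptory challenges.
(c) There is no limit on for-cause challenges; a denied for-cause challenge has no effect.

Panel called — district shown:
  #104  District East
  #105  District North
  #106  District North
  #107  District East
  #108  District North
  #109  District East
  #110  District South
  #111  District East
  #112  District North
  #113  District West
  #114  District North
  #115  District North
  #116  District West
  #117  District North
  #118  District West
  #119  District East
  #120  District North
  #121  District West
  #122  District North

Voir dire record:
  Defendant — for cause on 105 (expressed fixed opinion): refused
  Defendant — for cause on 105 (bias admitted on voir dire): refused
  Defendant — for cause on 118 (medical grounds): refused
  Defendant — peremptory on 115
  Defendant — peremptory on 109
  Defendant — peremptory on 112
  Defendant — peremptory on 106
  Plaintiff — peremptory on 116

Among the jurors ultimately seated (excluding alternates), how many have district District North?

2

Removed: #106, #109, #112, #115, #116.
Seated jurors 1–7: #104, #105, #107, #108, #110, #111, #113 (alternates #114, #117, #118, #119 not counted).
Of those, in District North: #105, #108 → 2.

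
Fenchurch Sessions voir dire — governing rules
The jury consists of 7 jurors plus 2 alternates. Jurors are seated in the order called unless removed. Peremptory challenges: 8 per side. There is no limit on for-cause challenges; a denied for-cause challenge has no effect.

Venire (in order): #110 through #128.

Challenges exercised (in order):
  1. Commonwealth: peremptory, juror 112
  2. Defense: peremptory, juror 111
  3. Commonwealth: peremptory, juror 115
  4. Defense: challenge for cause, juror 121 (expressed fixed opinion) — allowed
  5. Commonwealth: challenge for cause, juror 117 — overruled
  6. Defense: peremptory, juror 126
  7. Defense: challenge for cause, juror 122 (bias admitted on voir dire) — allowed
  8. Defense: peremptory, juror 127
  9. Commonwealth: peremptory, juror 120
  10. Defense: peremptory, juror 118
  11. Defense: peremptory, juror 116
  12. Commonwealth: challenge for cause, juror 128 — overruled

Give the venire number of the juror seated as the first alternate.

125

Removed: #111, #112, #115, #116, #118, #120, #121, #122, #126, #127. (#117, #128 stay — for-cause denied.)
Filling seats in venire order through position 8: #110, #113, #114, #117, #119, #123, #124, #125.
So alternate 1 is #125.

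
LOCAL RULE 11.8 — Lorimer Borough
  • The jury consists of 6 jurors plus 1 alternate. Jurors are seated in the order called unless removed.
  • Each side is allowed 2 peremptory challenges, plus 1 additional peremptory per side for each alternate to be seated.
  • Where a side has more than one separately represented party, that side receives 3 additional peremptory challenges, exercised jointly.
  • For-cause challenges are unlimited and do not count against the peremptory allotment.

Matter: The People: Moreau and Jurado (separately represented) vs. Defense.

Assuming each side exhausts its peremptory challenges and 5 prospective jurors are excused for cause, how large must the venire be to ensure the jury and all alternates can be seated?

21

Seats to fill: 6 + 1 alternates = 7.
Peremptories — The People: 2 + 1×1 + 3 = 6; Defense: 2 + 1×1 = 3; total 9.
For-cause removals: 5.
Minimum venire: 7 + 9 + 5 = 21.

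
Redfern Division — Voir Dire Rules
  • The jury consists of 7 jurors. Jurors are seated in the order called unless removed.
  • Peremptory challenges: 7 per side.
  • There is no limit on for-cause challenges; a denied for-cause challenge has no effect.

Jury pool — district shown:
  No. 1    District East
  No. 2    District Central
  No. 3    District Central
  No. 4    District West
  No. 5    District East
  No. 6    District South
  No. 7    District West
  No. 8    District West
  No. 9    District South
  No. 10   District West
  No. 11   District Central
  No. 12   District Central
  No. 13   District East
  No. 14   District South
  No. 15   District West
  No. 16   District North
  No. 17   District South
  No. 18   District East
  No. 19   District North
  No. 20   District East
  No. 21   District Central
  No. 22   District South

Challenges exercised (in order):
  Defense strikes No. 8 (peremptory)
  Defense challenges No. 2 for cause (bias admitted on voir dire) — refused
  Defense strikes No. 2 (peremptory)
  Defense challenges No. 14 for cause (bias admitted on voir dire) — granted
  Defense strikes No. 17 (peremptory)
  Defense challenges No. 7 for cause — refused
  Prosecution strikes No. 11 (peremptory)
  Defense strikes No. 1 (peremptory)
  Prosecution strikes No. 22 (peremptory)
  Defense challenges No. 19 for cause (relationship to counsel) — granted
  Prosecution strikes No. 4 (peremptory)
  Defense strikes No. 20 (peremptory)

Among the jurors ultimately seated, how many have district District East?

Removed: #1, #2, #4, #8, #11, #14, #17, #19, #20, #22.
Seated jurors 1–7: #3, #5, #6, #7, #9, #10, #12.
Of those, in District East: #5 → 1.

1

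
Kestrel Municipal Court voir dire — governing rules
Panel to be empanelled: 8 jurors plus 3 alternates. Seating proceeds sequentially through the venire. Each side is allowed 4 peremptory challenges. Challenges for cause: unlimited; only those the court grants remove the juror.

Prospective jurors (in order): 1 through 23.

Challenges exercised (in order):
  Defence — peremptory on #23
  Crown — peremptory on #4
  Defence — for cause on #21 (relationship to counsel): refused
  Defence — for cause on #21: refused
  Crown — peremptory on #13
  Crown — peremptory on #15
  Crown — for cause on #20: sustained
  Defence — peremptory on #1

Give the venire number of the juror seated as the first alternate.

Removed: #1, #4, #13, #15, #20, #23. (#21 stays — for-cause denied.)
Seating in order: seats 1–8 → #2, #3, #5, #6, #7, #8, #9, #10; alternates → #11, #12, #14.
So alternate 1 is #11.

11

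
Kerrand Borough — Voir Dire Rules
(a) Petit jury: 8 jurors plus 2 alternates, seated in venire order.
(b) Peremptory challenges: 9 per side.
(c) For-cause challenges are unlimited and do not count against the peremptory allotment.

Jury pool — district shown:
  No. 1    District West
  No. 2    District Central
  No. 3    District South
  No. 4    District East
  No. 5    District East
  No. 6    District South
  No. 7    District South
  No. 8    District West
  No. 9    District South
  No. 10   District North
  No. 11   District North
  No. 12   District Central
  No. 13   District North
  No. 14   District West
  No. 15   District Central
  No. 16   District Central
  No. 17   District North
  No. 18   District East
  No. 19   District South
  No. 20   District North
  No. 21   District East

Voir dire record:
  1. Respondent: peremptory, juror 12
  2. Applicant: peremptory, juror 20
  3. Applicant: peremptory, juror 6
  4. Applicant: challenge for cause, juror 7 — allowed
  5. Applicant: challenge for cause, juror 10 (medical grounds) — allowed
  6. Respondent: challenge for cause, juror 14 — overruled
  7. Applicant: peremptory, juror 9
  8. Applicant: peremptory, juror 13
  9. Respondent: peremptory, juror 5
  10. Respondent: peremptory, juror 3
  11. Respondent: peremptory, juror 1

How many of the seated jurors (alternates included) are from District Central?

3

Removed: #1, #3, #5, #6, #7, #9, #10, #12, #13, #20.
Seated (10 incl. alternates): #2, #4, #8, #11, #14, #15, #16, #17, #18, #19.
Of those, in District Central: #2, #15, #16 → 3.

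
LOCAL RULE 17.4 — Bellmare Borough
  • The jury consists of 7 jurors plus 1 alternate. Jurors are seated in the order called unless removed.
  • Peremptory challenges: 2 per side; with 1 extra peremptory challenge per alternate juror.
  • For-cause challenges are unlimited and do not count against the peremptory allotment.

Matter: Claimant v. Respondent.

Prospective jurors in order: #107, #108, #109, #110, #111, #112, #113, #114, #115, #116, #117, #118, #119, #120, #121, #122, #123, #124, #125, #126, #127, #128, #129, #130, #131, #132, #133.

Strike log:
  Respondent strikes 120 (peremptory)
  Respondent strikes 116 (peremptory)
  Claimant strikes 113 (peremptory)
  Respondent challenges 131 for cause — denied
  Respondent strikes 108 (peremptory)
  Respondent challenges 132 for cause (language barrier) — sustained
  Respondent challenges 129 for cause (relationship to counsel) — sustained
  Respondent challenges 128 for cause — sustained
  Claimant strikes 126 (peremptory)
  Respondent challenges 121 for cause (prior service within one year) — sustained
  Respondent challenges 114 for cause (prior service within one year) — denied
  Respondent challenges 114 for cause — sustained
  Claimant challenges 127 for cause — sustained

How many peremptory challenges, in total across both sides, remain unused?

1

Claimant allotment: 2 base + 1 × 1 alternate = 3. Respondent allotment: 2 base + 1 × 1 alternate = 3.
Claimant peremptories used: #113, #126 — 2 (the for-cause on #127 doesn't count).
Respondent peremptories used: #120, #116, #108 — 3 (for-cause on #131, #132, #129, #128, #121, #114, #114 don't count).
Remaining: (3 − 2) + (3 − 3) = 1.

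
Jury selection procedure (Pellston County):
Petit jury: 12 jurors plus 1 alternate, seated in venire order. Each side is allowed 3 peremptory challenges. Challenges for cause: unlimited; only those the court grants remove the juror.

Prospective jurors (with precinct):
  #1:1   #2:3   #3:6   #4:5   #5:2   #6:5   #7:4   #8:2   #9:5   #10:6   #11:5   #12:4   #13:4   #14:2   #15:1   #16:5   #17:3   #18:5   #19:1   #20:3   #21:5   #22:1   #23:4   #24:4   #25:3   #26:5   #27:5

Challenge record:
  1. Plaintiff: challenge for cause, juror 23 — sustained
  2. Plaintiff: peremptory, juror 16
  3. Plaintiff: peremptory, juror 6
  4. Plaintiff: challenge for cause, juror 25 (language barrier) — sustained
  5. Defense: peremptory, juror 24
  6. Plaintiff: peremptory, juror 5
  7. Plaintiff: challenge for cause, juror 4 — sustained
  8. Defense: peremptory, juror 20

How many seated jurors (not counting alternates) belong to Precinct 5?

Removed: #4, #5, #6, #16, #20, #23, #24, #25.
Seated jurors 1–12: #1, #2, #3, #7, #8, #9, #10, #11, #12, #13, #14, #15 (alternates #17 not counted).
Of those, in Precinct 5: #9, #11 → 2.

2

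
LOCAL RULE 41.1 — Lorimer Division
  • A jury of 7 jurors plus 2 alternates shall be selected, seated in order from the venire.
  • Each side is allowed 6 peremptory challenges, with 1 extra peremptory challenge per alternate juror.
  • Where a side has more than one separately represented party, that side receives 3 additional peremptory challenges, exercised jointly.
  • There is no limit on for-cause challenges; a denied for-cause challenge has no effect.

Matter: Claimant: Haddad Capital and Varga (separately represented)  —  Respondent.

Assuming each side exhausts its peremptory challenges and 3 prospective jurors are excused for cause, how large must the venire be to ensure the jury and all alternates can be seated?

31

Seats to fill: 7 + 2 alternates = 9.
Peremptories — Claimant: 6 + 1×2 + 3 = 11; Respondent: 6 + 1×2 = 8; total 19.
For-cause removals: 3.
Minimum venire: 9 + 19 + 3 = 31.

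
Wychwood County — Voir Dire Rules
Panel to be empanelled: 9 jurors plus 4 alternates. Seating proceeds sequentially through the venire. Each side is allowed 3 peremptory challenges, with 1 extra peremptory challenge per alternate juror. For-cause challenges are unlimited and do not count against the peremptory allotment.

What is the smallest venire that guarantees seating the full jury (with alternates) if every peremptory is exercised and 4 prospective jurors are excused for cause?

31

Seats to fill: 9 + 4 alternates = 13.
Peremptories: 3 + 1×4 = 7 per side × 2 sides = 14.
For-cause removals: 4.
Minimum venire: 13 + 14 + 4 = 31.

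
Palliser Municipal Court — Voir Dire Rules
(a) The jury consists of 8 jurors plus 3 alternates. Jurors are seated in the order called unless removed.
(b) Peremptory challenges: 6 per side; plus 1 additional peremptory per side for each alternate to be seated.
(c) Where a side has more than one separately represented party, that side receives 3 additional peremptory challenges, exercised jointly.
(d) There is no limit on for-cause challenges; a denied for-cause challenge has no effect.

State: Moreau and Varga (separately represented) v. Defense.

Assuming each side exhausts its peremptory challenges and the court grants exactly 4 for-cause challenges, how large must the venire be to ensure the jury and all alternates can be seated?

Seats to fill: 8 + 3 alternates = 11.
Peremptories — State: 6 + 1×3 + 3 = 12; Defense: 6 + 1×3 = 9; total 21.
For-cause removals: 4.
Minimum venire: 11 + 21 + 4 = 36.

36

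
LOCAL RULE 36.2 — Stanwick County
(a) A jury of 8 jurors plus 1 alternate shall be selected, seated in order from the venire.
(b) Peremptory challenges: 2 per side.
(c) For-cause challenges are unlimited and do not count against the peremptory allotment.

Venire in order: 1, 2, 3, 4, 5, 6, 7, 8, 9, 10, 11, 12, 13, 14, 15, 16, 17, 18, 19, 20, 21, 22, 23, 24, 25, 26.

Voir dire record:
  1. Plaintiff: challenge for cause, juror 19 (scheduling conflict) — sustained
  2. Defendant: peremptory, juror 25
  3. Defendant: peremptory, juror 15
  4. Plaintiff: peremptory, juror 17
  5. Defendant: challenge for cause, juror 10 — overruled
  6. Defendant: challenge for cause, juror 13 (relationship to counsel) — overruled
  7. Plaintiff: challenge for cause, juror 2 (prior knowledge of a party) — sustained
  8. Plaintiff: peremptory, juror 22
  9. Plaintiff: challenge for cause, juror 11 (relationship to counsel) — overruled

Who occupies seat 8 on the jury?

Removed: #2, #15, #17, #19, #22, #25. (#10, #11, #13 stay — for-cause denied.)
Seating in order: seats 1–8 → #1, #3, #4, #5, #6, #7, #8, #9; alternates → #10.
So seat 8 is #9.

9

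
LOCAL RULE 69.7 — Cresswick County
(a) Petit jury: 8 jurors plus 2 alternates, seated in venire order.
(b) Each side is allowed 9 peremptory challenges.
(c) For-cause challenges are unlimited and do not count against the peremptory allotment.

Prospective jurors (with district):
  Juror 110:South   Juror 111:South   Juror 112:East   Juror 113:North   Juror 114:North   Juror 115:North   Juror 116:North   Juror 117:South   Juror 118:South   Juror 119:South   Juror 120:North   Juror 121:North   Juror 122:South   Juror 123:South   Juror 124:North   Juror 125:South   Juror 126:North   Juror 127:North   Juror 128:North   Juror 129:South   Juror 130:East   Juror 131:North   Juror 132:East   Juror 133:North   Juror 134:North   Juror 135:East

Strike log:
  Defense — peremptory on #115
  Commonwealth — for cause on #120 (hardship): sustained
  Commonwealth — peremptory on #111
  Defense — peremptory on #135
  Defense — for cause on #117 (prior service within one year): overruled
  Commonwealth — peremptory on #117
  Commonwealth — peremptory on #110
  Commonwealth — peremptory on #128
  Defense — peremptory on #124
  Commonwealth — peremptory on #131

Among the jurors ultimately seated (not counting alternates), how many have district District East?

Removed: #110, #111, #115, #117, #120, #124, #128, #131, #135.
Seated jurors 1–8: #112, #113, #114, #116, #118, #119, #121, #122 (alternates #123, #125 not counted).
Of those, in District East: #112 → 1.

1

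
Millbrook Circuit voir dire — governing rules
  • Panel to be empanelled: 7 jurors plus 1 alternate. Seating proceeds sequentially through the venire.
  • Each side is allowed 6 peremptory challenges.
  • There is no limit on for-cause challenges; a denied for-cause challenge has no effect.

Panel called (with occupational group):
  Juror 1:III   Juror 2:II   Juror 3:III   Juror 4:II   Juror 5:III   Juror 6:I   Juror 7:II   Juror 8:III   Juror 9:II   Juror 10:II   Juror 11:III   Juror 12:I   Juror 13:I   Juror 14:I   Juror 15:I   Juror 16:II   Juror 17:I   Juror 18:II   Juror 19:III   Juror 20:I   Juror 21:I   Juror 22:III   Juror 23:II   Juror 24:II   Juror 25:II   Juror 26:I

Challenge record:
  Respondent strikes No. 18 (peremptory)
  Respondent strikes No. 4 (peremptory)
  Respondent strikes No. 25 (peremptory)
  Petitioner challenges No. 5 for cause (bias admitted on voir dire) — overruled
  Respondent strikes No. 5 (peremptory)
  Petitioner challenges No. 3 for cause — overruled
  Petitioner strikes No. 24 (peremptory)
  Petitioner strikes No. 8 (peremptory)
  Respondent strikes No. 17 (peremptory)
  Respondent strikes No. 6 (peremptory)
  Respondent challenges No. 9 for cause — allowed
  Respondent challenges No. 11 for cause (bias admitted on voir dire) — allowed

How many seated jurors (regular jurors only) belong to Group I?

2

Removed: #4, #5, #6, #8, #9, #11, #17, #18, #24, #25.
Seated jurors 1–7: #1, #2, #3, #7, #10, #12, #13 (alternates #14 not counted).
Of those, in Group I: #12, #13 → 2.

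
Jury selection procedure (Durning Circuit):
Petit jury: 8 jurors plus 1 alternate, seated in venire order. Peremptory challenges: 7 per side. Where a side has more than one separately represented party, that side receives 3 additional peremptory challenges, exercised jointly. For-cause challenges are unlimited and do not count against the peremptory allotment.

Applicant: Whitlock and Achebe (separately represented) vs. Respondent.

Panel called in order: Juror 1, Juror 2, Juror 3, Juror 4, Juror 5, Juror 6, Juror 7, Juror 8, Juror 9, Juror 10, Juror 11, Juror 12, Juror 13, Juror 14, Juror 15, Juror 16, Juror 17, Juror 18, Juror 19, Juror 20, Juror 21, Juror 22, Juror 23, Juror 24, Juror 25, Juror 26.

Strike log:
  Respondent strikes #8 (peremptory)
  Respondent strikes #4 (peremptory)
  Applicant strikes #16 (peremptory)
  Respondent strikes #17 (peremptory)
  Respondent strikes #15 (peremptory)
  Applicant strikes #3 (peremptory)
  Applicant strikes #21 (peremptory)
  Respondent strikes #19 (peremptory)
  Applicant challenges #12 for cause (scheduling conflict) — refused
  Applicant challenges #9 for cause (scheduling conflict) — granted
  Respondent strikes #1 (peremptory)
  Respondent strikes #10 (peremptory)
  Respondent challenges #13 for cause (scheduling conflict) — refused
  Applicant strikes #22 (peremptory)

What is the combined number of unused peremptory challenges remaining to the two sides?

Applicant allotment: 7 base + 3 multi-party = 10. Respondent allotment: 7.
Applicant peremptories used: #16, #3, #21, #22 — 4 (for-cause on #12, #9 don't count).
Respondent peremptories used: #8, #4, #17, #15, #19, #1, #10 — 7 (the for-cause on #13 doesn't count).
Remaining: (10 − 4) + (7 − 7) = 6.

6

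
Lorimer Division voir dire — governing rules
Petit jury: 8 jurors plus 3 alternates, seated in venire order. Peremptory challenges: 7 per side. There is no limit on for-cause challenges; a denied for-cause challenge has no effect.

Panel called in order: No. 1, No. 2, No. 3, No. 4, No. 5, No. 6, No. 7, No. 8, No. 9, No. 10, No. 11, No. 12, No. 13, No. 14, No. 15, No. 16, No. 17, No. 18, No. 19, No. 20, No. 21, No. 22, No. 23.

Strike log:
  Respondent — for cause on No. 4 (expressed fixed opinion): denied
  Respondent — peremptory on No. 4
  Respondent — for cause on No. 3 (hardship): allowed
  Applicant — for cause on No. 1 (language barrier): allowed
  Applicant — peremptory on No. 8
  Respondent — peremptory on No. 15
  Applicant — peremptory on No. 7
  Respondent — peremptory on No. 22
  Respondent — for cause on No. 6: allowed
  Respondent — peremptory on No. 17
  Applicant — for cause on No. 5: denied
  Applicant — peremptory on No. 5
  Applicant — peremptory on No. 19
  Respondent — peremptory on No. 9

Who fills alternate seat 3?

23

Removed: #1, #3, #4, #5, #6, #7, #8, #9, #15, #17, #19, #22.
Filling seats in venire order through position 11: #2, #10, #11, #12, #13, #14, #16, #18, #20, #21, #23.
So alternate 3 is #23.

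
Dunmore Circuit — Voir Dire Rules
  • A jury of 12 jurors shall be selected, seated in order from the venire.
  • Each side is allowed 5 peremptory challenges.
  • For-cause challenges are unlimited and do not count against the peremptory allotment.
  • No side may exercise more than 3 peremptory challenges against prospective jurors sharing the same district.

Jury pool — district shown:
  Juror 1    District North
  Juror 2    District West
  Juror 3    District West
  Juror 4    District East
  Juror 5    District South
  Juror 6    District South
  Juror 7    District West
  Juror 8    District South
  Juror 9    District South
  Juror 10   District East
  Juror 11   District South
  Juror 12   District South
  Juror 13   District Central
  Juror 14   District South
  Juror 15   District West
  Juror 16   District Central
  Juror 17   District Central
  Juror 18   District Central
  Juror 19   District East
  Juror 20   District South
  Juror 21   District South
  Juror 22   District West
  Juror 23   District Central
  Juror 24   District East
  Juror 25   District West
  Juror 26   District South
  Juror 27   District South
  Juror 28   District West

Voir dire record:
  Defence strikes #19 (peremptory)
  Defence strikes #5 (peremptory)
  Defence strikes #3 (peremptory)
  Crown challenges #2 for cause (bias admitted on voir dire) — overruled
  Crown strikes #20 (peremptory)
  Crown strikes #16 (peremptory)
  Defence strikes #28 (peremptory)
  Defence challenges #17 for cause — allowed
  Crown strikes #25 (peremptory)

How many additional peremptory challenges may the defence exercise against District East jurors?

1

Defence peremptories so far: #19, #5, #3, #28 — 4 of 5 used, 1 left overall.
Against District East: #19 — 1 used; per-district cap 3 leaves 2.
Binding limit: min(1, 2) = 1.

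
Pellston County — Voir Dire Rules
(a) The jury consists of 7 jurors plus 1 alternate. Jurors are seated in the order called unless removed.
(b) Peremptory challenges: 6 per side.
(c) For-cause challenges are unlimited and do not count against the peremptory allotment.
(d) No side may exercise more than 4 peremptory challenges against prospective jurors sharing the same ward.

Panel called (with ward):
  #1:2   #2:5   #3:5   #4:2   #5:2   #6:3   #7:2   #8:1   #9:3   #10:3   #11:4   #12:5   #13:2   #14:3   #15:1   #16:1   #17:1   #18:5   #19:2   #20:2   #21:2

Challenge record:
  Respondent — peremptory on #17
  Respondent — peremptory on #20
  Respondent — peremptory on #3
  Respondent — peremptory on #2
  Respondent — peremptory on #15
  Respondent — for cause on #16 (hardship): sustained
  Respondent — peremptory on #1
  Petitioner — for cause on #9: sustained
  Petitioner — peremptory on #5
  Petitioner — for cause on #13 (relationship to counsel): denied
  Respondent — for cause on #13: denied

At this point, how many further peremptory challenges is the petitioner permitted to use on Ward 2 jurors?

3

Petitioner peremptories so far: #5 — 1 of 6 used, 5 left overall.
Against Ward 2: #5 — 1 used; per-ward cap 4 leaves 3.
Binding limit: min(5, 3) = 3.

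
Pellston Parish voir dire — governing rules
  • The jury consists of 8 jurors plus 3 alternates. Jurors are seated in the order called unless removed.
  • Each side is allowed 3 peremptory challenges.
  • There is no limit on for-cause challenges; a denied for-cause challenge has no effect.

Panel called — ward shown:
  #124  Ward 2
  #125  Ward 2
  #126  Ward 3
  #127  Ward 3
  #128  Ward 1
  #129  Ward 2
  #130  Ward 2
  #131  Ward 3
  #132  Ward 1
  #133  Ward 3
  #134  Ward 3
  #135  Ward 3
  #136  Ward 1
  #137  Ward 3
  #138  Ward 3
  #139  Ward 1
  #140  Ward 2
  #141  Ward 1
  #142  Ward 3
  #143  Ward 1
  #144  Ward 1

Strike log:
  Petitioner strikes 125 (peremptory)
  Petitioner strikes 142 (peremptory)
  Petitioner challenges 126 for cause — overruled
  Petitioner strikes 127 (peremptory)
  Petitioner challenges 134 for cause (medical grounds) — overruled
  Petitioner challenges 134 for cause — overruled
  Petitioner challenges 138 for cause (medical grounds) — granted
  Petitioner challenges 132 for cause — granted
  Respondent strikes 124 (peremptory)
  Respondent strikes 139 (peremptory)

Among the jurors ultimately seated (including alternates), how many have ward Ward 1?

Removed: #124, #125, #127, #132, #138, #139, #142.
Seated (11 incl. alternates): #126, #128, #129, #130, #131, #133, #134, #135, #136, #137, #140.
Of those, in Ward 1: #128, #136 → 2.

2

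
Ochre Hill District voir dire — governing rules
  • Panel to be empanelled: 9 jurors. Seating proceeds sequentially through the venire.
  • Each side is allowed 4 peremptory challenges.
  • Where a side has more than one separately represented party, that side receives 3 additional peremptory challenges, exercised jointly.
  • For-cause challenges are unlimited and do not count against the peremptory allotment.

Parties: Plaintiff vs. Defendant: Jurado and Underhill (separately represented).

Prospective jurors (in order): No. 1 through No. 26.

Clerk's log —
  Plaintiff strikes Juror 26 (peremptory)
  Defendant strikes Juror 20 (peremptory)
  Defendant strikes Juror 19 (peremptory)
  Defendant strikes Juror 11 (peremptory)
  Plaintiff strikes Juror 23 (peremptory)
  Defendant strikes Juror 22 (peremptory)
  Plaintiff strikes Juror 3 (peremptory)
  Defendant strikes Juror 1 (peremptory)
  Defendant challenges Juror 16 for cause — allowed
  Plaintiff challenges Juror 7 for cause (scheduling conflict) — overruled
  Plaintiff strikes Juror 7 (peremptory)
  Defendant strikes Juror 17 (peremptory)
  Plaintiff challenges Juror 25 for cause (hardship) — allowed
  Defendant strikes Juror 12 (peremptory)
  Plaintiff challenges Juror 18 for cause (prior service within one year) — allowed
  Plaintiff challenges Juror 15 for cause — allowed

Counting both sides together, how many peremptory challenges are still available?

Plaintiff allotment: 4. Defendant allotment: 4 base + 3 multi-party = 7.
Plaintiff peremptories used: #26, #23, #3, #7 — 4 (for-cause on #7, #25, #18, #15 don't count).
Defendant peremptories used: #20, #19, #11, #22, #1, #17, #12 — 7 (the for-cause on #16 doesn't count).
Remaining: (4 − 4) + (7 − 7) = 0.

0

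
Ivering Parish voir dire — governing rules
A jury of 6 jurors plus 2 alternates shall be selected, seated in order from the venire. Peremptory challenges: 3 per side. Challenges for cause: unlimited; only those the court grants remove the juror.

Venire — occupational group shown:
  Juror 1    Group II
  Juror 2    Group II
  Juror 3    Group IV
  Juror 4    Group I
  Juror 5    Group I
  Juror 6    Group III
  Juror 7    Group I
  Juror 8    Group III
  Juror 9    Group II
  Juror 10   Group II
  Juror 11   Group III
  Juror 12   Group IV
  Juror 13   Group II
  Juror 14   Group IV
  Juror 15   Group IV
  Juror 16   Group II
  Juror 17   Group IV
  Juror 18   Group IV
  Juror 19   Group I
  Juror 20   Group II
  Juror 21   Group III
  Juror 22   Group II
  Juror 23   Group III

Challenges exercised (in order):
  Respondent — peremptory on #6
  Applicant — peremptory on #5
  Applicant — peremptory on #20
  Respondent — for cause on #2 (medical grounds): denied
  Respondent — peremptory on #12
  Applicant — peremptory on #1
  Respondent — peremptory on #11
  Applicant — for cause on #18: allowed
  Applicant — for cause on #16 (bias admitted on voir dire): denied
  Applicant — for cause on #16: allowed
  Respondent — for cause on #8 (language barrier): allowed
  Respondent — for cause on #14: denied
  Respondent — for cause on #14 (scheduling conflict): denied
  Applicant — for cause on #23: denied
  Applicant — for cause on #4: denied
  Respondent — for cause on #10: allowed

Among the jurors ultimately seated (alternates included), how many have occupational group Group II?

3

Removed: #1, #5, #6, #8, #10, #11, #12, #16, #18, #20.
Seated (8 incl. alternates): #2, #3, #4, #7, #9, #13, #14, #15.
Of those, in Group II: #2, #9, #13 → 3.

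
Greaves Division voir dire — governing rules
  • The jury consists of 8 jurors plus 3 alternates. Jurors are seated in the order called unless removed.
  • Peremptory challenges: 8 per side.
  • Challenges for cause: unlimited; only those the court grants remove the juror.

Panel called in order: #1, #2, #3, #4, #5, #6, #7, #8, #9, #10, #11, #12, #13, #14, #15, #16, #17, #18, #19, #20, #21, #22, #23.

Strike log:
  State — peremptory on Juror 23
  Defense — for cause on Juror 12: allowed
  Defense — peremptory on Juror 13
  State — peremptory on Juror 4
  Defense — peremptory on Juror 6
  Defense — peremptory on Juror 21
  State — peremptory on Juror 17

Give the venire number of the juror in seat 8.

10

Removed: #4, #6, #12, #13, #17, #21, #23.
Seating in order: seats 1–8 → #1, #2, #3, #5, #7, #8, #9, #10; alternates → #11, #14, #15.
So seat 8 is #10.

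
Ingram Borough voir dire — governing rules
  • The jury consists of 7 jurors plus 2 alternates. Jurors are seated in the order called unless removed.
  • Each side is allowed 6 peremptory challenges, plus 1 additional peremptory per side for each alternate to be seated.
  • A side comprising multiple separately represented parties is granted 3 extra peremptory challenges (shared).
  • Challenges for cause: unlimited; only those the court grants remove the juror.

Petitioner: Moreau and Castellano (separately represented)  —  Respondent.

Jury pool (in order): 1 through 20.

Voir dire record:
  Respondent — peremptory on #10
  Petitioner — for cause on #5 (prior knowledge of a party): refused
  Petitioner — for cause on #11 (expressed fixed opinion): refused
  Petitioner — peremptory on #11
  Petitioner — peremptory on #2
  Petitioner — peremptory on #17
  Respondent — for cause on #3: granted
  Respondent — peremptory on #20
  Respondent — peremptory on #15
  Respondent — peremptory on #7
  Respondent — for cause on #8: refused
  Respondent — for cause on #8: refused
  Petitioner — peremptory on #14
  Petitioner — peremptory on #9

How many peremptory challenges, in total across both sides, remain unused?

Petitioner allotment: 6 base + 1 × 2 alternates + 3 multi-party = 11. Respondent allotment: 6 base + 1 × 2 alternates = 8.
Petitioner peremptories used: #11, #2, #17, #14, #9 — 5 (for-cause on #5, #11 don't count).
Respondent peremptories used: #10, #20, #15, #7 — 4 (for-cause on #3, #8, #8 don't count).
Remaining: (11 − 5) + (8 − 4) = 10.

10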